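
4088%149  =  65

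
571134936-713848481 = - 142713545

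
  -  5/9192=  -  1 + 9187/9192 = - 0.00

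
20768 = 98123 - 77355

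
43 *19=817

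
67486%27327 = 12832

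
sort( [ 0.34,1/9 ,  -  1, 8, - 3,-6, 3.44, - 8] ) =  [ - 8,-6, - 3, - 1,  1/9, 0.34 , 3.44,8 ] 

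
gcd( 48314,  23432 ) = 58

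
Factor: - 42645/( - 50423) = 3^1*5^1*2843^1*50423^( - 1) 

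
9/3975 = 3/1325 = 0.00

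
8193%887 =210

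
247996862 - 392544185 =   -  144547323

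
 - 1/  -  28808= 1/28808 = 0.00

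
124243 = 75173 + 49070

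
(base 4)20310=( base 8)1064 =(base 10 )564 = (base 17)1g3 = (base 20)184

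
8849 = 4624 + 4225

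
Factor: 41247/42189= 13749/14063= 3^1*7^( - 3)  *41^( - 1) * 4583^1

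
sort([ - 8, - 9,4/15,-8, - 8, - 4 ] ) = [ - 9, - 8, - 8, - 8, - 4,4/15]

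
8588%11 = 8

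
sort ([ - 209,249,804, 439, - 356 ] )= [  -  356,- 209, 249,439 , 804 ]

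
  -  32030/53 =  - 605  +  35/53 = - 604.34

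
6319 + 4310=10629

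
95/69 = 1 + 26/69 = 1.38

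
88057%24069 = 15850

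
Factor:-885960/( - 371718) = 460/193 = 2^2 * 5^1*23^1*193^ ( - 1 ) 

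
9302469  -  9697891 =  - 395422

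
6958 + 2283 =9241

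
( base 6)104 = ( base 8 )50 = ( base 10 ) 40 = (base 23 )1H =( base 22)1I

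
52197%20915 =10367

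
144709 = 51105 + 93604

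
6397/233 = 6397/233= 27.45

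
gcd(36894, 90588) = 6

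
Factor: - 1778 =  - 2^1*7^1*127^1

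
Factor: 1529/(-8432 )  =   - 2^( - 4) * 11^1 *17^ ( - 1)*31^(-1) * 139^1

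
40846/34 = 20423/17 = 1201.35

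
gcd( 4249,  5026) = 7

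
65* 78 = 5070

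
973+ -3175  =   - 2202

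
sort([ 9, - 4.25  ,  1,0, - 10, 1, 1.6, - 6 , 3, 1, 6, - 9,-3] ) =[ - 10, - 9,  -  6 , - 4.25,  -  3, 0,  1,  1,1 , 1.6, 3,6, 9] 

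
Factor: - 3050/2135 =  - 10/7=   -2^1*5^1 * 7^( - 1)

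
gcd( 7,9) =1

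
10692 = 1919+8773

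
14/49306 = 7/24653 = 0.00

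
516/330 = 1+ 31/55 = 1.56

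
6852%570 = 12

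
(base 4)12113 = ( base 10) 407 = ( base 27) f2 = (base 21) j8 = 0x197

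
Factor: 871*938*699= 2^1 *3^1 * 7^1 * 13^1*67^2 * 233^1 = 571081602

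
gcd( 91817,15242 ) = 1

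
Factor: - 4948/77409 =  - 2^2*3^(  -  3)*47^ ( - 1 )*61^( - 1 )*1237^1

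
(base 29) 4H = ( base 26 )53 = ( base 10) 133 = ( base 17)7E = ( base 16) 85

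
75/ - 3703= - 1 + 3628/3703 = -  0.02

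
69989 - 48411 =21578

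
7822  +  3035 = 10857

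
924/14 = 66 = 66.00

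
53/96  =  53/96 = 0.55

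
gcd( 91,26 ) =13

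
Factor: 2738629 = 37^1*74017^1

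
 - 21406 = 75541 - 96947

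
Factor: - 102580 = -2^2*5^1*23^1*223^1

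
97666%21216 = 12802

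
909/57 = 303/19= 15.95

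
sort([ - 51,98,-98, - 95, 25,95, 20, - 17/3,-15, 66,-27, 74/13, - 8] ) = [ - 98 , - 95,  -  51,-27,-15 ,- 8, - 17/3, 74/13, 20,25,66,95, 98]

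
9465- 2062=7403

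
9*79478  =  715302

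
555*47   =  26085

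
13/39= 1/3 = 0.33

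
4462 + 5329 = 9791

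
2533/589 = 2533/589 = 4.30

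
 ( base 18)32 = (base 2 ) 111000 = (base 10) 56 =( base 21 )2e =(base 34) 1m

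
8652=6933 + 1719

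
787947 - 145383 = 642564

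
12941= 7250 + 5691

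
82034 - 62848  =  19186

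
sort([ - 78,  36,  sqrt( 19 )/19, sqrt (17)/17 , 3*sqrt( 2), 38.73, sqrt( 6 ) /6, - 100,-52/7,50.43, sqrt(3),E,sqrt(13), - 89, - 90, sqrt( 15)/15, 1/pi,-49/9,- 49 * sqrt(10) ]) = [ - 49 * sqrt(10 ),-100, - 90, - 89 , - 78, - 52/7, - 49/9, sqrt(19)/19, sqrt ( 17 )/17 , sqrt ( 15 )/15, 1/pi, sqrt(6)/6, sqrt(3),E, sqrt(13 ), 3*sqrt( 2),36,38.73, 50.43]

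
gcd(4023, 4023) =4023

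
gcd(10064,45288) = 5032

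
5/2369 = 5/2369= 0.00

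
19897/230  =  19897/230 = 86.51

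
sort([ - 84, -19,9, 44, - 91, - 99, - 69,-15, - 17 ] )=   [ - 99, - 91, - 84, - 69, - 19, - 17, - 15, 9,44]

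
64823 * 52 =3370796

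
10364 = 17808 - 7444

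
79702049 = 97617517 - 17915468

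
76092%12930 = 11442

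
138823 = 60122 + 78701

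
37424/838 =18712/419 = 44.66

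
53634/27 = 17878/9  =  1986.44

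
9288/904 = 10 + 31/113 = 10.27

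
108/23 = 4+16/23 = 4.70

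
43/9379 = 43/9379 = 0.00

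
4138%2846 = 1292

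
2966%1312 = 342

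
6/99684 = 1/16614= 0.00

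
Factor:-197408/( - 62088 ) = 124/39 = 2^2*3^( - 1 )*13^(- 1 )*31^1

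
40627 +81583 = 122210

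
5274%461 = 203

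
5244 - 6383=  -  1139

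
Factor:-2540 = - 2^2*5^1*127^1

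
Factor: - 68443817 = -13^2*173^1*2341^1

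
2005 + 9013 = 11018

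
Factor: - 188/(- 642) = 94/321 = 2^1 * 3^( - 1 )*47^1*107^(  -  1) 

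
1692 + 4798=6490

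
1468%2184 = 1468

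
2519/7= 2519/7 = 359.86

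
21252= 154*138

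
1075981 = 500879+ 575102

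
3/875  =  3/875  =  0.00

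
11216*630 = 7066080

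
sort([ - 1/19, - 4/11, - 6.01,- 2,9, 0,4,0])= [ - 6.01, - 2, - 4/11 ,-1/19 , 0,0,4, 9]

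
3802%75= 52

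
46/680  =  23/340 = 0.07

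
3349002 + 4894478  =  8243480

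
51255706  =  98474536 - 47218830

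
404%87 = 56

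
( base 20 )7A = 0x96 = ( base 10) 150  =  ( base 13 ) B7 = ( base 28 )5a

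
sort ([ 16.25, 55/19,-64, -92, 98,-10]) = [ - 92, - 64, - 10, 55/19, 16.25, 98 ]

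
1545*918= 1418310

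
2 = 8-6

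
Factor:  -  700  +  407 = - 293=- 293^1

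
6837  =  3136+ 3701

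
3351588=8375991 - 5024403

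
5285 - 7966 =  - 2681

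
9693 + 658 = 10351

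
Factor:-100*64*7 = -2^8*5^2*  7^1 = -  44800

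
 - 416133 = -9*46237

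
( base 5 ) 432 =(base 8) 165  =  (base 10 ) 117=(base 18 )69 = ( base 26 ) 4D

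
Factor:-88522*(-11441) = 1012780202 = 2^1*7^1*17^1*673^1*6323^1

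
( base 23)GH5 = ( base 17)1DB3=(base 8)21234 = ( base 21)k1j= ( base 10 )8860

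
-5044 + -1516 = -6560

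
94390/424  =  47195/212  =  222.62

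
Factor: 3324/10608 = 2^( - 2) * 13^( - 1 )*17^( - 1 )*277^1 =277/884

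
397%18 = 1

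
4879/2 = 2439+1/2=2439.50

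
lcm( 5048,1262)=5048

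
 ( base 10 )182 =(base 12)132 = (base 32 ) 5M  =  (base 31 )5R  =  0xb6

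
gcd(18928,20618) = 338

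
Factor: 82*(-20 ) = -2^3*5^1* 41^1 = - 1640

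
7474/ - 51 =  - 7474/51 =-146.55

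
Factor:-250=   -  2^1*5^3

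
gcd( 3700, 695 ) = 5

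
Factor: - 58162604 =- 2^2*73^1*139^1*1433^1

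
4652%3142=1510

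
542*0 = 0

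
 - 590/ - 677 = 590/677 = 0.87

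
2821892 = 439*6428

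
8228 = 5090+3138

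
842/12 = 421/6 =70.17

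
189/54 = 7/2=3.50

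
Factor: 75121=43^1*1747^1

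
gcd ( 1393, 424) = 1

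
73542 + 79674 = 153216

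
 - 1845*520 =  - 959400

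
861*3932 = 3385452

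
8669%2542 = 1043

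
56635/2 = 56635/2   =  28317.50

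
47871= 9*5319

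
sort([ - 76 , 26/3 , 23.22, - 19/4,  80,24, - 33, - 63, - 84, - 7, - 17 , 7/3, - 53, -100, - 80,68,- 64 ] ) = [-100, - 84,  -  80, - 76,-64, - 63, - 53, - 33, - 17, - 7, - 19/4, 7/3, 26/3,23.22 , 24, 68, 80] 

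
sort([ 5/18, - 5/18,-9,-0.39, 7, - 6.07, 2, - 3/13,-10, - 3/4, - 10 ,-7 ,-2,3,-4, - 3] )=[ - 10, - 10, - 9,-7,-6.07, - 4,-3,-2, - 3/4,-0.39,-5/18, - 3/13,5/18 , 2,3,7] 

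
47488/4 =11872 = 11872.00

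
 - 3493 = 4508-8001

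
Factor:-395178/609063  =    -  194/299 = - 2^1 * 13^ ( - 1 )*23^ ( - 1) * 97^1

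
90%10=0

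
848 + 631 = 1479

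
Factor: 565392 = 2^4*3^1*11779^1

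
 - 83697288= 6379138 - 90076426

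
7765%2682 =2401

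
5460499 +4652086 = 10112585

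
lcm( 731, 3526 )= 59942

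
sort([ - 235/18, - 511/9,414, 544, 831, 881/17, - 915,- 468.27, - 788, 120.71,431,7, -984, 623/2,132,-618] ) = [ - 984, - 915, - 788, - 618, - 468.27,  -  511/9, - 235/18,7,881/17, 120.71 , 132,  623/2,414,431, 544,831]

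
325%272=53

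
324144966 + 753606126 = 1077751092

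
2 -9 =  - 7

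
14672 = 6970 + 7702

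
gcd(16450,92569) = 1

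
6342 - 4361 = 1981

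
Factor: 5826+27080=32906 = 2^1*16453^1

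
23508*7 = 164556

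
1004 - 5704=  - 4700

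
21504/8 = 2688 = 2688.00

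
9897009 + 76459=9973468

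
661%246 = 169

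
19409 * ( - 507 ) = -9840363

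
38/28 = 1+5/14 = 1.36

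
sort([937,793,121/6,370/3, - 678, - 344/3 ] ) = [ - 678, - 344/3,121/6,370/3,793, 937]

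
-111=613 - 724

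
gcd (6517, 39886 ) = 49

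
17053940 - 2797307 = 14256633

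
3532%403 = 308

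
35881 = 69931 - 34050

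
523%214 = 95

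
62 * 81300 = 5040600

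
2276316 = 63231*36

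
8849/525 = 8849/525 = 16.86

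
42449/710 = 42449/710 = 59.79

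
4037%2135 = 1902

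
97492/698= 139 + 235/349 = 139.67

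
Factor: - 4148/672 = -2^( - 3)*3^( - 1)*7^(  -  1 )*17^1*61^1 = - 1037/168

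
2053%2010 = 43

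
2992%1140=712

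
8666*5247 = 45470502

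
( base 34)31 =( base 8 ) 147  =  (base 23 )4b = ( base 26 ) 3P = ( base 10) 103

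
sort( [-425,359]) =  [-425,359 ]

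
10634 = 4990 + 5644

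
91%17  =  6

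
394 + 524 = 918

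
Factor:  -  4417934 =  - 2^1*31^1*71257^1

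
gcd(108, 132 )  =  12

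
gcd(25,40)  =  5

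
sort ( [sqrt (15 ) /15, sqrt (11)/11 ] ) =[ sqrt( 15 ) /15,sqrt(11)/11]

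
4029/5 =4029/5 = 805.80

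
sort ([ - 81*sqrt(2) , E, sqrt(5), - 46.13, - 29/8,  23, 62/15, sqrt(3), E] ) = [ - 81*sqrt(2 ),-46.13,-29/8, sqrt( 3), sqrt(5 ),E, E , 62/15, 23 ] 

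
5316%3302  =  2014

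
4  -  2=2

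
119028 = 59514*2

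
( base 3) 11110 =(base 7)231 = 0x78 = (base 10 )120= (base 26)4g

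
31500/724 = 7875/181 = 43.51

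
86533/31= 2791  +  12/31 = 2791.39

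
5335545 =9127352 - 3791807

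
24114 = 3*8038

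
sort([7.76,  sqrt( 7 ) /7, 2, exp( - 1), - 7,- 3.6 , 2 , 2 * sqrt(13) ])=[-7  ,-3.6, exp( - 1),sqrt( 7) /7, 2 , 2,2*sqrt( 13 ), 7.76 ] 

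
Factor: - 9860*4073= - 2^2*5^1*17^1 * 29^1 * 4073^1 =- 40159780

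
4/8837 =4/8837= 0.00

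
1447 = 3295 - 1848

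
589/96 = 589/96= 6.14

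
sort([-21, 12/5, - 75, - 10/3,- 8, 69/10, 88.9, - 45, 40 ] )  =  [-75, - 45, - 21,-8, - 10/3, 12/5 , 69/10, 40, 88.9]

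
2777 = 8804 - 6027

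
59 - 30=29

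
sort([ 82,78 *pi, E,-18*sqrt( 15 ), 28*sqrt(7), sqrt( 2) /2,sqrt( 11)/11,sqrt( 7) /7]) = [-18*sqrt( 15) , sqrt(11)/11,sqrt (7 )/7,sqrt( 2 )/2 , E, 28 * sqrt( 7 ),82,78*pi]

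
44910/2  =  22455 = 22455.00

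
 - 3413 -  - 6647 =3234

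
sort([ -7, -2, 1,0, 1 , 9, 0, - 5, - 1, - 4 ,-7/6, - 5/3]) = [ - 7, - 5, - 4 , -2,-5/3, - 7/6, - 1,  0,0 , 1, 1, 9 ]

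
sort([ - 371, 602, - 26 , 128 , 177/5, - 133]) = [ - 371,- 133, - 26, 177/5, 128, 602 ]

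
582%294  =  288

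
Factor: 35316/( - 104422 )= - 162/479= - 2^1*3^4*479^ (  -  1 )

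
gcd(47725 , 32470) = 5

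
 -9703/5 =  - 9703/5=- 1940.60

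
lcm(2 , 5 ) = 10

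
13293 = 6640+6653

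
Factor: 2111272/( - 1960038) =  - 1055636/980019=   - 2^2 * 3^ ( - 5)*37^( - 1 )* 109^( - 1)* 263909^1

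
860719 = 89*9671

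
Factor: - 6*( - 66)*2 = 2^3  *3^2 * 11^1 =792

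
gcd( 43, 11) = 1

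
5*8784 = 43920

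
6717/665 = 10 + 67/665 = 10.10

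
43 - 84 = -41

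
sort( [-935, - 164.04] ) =[-935 , - 164.04 ] 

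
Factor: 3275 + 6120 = 9395 = 5^1 * 1879^1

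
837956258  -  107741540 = 730214718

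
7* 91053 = 637371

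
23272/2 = 11636 =11636.00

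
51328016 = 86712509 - 35384493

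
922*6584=6070448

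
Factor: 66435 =3^1*5^1*43^1  *103^1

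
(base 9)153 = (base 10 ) 129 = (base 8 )201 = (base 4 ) 2001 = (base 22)5J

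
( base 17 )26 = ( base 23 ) 1H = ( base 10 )40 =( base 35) 15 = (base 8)50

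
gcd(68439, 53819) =1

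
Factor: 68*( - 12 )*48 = -2^8*3^2*17^1= - 39168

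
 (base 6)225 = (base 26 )3B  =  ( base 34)2L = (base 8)131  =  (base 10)89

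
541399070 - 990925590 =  - 449526520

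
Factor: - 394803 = -3^2*43867^1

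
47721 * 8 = 381768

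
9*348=3132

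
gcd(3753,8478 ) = 27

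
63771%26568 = 10635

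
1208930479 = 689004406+519926073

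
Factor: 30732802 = 2^1*241^1 * 63761^1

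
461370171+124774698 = 586144869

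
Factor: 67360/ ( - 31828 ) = - 2^3*5^1*73^ (-1)*109^ ( - 1 )*421^1 = - 16840/7957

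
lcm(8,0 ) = 0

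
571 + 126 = 697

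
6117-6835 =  -718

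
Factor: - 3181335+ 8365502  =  5184167  =  17^1 * 467^1*653^1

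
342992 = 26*13192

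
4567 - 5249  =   - 682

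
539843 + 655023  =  1194866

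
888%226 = 210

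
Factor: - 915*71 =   -  3^1*5^1  *  61^1*71^1= -  64965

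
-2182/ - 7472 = 1091/3736 = 0.29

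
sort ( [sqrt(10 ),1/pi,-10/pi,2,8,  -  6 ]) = [ - 6, - 10/pi,  1/pi,2,sqrt(10 ),8]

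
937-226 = 711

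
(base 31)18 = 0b100111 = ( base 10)39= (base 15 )29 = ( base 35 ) 14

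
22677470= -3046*( - 7445)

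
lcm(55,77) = 385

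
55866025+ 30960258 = 86826283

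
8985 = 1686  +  7299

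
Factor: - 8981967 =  - 3^1*17^1 * 29^1*6073^1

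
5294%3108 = 2186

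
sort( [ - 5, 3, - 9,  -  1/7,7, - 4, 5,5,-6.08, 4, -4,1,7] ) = [ - 9 , - 6.08, - 5, - 4, - 4 , - 1/7,  1, 3,  4,5,5, 7,  7] 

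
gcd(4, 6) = 2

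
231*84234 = 19458054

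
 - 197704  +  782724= 585020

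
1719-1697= 22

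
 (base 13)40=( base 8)64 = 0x34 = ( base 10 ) 52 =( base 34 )1i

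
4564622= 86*53077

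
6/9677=6/9677 = 0.00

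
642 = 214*3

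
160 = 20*8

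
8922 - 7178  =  1744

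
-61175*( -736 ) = 45024800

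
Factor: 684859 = 7^1*227^1*431^1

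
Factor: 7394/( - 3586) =- 11^ ( - 1) * 163^(-1)*3697^1= -3697/1793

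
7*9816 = 68712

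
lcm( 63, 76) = 4788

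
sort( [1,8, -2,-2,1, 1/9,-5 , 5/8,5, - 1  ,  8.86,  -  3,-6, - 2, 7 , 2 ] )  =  [ - 6, - 5, - 3,-2,  -  2,-2,-1,  1/9 , 5/8, 1,1 , 2, 5, 7,8  ,  8.86 ]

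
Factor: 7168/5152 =32/23 = 2^5 * 23^(-1)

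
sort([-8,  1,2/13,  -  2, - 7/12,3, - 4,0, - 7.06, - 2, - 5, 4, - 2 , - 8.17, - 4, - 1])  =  [ - 8.17, - 8, - 7.06, - 5, - 4,-4, - 2,-2, - 2, - 1, - 7/12,0, 2/13, 1, 3,4]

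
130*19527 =2538510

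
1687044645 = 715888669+971155976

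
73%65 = 8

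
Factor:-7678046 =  - 2^1 * 3839023^1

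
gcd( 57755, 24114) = 1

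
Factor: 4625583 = 3^1* 151^1 * 10211^1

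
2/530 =1/265 = 0.00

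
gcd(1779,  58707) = 1779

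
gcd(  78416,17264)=208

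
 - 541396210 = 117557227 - 658953437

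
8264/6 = 4132/3 = 1377.33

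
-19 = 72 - 91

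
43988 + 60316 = 104304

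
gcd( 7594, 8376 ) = 2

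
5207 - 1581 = 3626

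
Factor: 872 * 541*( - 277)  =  -130675304   =  - 2^3* 109^1*277^1 * 541^1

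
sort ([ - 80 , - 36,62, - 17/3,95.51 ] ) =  [-80, - 36,-17/3,62,95.51 ]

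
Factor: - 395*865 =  - 341675 = - 5^2*79^1*173^1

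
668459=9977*67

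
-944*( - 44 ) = 41536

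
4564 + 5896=10460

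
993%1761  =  993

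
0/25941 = 0 = 0.00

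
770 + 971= 1741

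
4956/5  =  4956/5   =  991.20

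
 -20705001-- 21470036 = 765035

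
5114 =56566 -51452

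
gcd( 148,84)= 4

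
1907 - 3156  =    -  1249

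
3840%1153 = 381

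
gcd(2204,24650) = 58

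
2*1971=3942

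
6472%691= 253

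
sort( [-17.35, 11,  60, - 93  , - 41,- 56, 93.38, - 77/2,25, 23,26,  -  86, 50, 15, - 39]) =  [ - 93,  -  86, - 56, - 41, - 39,-77/2,-17.35, 11, 15,23, 25,  26, 50,60, 93.38 ] 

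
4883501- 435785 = 4447716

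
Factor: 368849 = 13^1 * 17^1*1669^1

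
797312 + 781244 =1578556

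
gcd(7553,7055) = 83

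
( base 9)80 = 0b1001000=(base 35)22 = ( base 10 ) 72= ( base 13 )57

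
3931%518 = 305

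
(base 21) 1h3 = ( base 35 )MV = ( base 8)1441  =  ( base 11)669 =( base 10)801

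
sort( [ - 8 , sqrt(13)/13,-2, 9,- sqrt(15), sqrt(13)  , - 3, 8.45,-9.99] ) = [ - 9.99, - 8 , - sqrt ( 15 ), - 3, - 2, sqrt( 13 )/13, sqrt(13 ),8.45, 9 ] 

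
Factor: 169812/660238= 2^1*3^2*23^(-1 )*31^( - 1)*53^1*89^1 * 463^ ( - 1) = 84906/330119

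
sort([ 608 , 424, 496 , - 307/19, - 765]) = [ - 765,  -  307/19 , 424, 496, 608]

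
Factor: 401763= 3^1*157^1*853^1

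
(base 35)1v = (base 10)66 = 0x42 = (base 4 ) 1002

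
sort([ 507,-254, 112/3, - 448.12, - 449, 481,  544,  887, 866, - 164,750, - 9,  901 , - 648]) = [ - 648,-449, - 448.12, - 254,-164, - 9,112/3,481,507, 544,750,866, 887, 901 ]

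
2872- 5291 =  - 2419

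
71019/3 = 23673 = 23673.00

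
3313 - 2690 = 623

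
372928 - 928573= - 555645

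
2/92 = 1/46=0.02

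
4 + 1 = 5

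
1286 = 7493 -6207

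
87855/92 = 87855/92= 954.95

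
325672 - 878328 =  - 552656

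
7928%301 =102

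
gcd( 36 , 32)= 4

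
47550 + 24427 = 71977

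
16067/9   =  16067/9 = 1785.22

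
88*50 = 4400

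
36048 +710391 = 746439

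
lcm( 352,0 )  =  0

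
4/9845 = 4/9845 =0.00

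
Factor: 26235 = 3^2*5^1*11^1*53^1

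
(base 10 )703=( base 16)2BF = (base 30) ND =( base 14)383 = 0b1010111111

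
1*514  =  514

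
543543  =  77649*7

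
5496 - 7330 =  - 1834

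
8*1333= 10664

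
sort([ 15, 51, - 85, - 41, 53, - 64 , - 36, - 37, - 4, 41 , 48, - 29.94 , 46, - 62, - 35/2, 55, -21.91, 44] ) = [  -  85, - 64,  -  62, - 41, - 37, -36, - 29.94, - 21.91, - 35/2, - 4, 15, 41, 44, 46,48, 51, 53, 55]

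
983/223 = 4+91/223 = 4.41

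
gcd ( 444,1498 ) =2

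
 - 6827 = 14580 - 21407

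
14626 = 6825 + 7801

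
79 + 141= 220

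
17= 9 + 8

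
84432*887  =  74891184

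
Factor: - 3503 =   -  31^1*113^1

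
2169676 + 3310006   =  5479682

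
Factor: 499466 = 2^1*11^1*73^1 * 311^1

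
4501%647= 619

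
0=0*81989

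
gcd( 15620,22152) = 284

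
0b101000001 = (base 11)272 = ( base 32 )a1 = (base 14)18d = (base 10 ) 321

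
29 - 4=25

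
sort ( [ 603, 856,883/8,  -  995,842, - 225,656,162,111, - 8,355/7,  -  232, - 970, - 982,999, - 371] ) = [ - 995, - 982, - 970 , - 371,-232 , - 225, - 8,355/7, 883/8,  111, 162,603,656, 842, 856,999]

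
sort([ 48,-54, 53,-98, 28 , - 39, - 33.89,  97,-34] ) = [- 98, - 54 ,-39,-34, -33.89 , 28, 48,53, 97 ] 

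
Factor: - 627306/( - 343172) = 313653/171586 = 2^( - 1) *3^1*85793^( - 1 )*104551^1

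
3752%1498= 756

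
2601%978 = 645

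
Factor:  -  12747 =  -  3^1  *7^1*607^1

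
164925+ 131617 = 296542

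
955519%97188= 80827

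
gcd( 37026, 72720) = 18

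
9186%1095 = 426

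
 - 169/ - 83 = 2 + 3/83  =  2.04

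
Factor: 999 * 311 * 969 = 3^4*17^1 *19^1 * 37^1*311^1 = 301057641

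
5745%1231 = 821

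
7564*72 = 544608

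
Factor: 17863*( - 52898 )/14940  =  -2^(  -  1)*3^( - 2 )*5^(- 1)*83^ ( - 1 )*17863^1 * 26449^1 = - 472458487/7470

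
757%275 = 207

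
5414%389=357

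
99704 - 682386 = - 582682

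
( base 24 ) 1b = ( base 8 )43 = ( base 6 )55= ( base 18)1H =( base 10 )35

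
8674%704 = 226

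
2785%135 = 85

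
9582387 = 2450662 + 7131725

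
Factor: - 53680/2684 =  - 20 = -2^2*5^1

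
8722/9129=8722/9129 = 0.96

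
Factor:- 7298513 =-263^1*27751^1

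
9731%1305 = 596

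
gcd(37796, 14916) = 44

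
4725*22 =103950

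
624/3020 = 156/755 = 0.21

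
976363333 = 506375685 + 469987648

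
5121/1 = 5121 = 5121.00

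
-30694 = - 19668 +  - 11026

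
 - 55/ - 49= 55/49 = 1.12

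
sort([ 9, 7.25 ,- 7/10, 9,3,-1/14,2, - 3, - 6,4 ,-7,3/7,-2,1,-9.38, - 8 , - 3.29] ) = [ - 9.38,  -  8, - 7, - 6,-3.29, - 3  , - 2,-7/10, - 1/14, 3/7,1 , 2,3, 4,  7.25,9,9 ]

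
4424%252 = 140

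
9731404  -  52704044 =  - 42972640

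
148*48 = 7104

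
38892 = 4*9723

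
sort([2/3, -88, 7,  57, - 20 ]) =[  -  88,  -  20,2/3, 7,  57]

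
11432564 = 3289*3476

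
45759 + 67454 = 113213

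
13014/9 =1446= 1446.00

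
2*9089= 18178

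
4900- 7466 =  - 2566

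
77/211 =77/211 = 0.36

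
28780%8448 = 3436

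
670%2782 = 670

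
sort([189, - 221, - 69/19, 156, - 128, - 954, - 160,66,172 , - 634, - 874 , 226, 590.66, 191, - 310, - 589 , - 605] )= [ - 954, -874, - 634, - 605, - 589, - 310, - 221, - 160, - 128, - 69/19,66,156, 172, 189,  191, 226,590.66]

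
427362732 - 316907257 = 110455475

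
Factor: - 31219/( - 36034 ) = 2^( - 1) *43^(-1)*419^( - 1)*31219^1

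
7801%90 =61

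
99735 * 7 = 698145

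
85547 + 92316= 177863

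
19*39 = 741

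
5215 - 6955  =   - 1740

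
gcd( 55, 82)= 1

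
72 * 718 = 51696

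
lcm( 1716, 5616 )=61776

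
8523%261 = 171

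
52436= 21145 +31291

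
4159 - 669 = 3490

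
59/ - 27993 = -59/27993 = -0.00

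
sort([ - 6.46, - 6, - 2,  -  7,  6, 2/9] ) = [  -  7,-6.46, - 6, -2, 2/9, 6] 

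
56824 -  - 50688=107512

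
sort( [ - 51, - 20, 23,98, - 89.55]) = [ - 89.55,- 51, - 20,23,98 ] 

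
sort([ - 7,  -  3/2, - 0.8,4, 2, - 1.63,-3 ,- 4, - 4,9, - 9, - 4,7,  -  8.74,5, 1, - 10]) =[  -  10,-9, - 8.74, - 7,  -  4,-4,-4, - 3 , - 1.63, - 3/2, - 0.8,1 , 2,4,  5,  7,  9]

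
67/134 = 1/2 = 0.50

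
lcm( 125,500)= 500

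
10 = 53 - 43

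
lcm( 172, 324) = 13932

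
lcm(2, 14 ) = 14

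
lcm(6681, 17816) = 53448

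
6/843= 2/281= 0.01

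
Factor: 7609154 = 2^1*7^1 *421^1*1291^1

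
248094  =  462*537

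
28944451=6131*4721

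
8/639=8/639 = 0.01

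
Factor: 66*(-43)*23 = - 65274 = -2^1 * 3^1*11^1*23^1 * 43^1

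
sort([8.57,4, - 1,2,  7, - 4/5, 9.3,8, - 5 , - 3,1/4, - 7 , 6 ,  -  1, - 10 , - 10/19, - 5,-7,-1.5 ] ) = [-10, - 7, - 7,-5,-5,  -  3, - 1.5,  -  1, - 1, - 4/5 ,-10/19 , 1/4,2, 4,6,7 , 8 , 8.57  ,  9.3] 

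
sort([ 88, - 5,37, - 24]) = [ - 24, -5, 37, 88 ] 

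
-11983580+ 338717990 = 326734410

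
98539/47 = 98539/47 = 2096.57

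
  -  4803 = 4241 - 9044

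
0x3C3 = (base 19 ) 2cd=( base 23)1ik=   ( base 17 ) 35b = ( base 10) 963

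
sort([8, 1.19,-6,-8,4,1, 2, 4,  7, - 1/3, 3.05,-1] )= [ - 8, - 6, - 1,- 1/3,1, 1.19, 2,  3.05, 4, 4,7,  8]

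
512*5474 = 2802688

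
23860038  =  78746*303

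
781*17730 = 13847130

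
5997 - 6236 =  -239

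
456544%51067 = 48008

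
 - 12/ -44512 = 3/11128 = 0.00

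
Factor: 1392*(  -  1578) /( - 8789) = 2196576/8789 = 2^5*3^2*11^( - 1)*17^(  -  1)*29^1*47^( - 1 )  *263^1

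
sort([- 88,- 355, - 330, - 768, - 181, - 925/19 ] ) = [  -  768, - 355,-330, - 181, - 88, -925/19] 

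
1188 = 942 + 246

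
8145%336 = 81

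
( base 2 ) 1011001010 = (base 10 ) 714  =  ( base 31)n1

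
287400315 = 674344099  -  386943784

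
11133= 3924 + 7209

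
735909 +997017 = 1732926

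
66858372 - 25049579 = 41808793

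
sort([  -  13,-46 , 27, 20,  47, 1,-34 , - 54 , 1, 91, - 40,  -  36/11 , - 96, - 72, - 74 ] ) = [-96,  -  74, - 72, - 54, - 46,  -  40,-34, - 13, - 36/11, 1,1 , 20, 27 , 47,91 ] 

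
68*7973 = 542164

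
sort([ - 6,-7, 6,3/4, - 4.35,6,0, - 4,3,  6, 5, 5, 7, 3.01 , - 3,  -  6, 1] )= [ -7, - 6, - 6, - 4.35, - 4, -3 , 0,  3/4, 1 , 3,  3.01,5 , 5 , 6,  6,6, 7 ] 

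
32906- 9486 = 23420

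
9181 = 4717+4464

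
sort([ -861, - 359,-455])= [ - 861, - 455, -359]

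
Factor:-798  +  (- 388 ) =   -  1186 = - 2^1*593^1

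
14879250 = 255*58350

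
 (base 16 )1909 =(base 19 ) HE6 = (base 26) 9CD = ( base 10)6409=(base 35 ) 584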